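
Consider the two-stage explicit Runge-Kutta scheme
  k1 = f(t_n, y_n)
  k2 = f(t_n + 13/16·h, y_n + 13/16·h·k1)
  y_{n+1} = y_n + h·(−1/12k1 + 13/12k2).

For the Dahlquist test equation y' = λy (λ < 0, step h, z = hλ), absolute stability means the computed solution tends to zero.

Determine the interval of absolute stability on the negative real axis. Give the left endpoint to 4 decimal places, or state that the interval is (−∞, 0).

z∈(-1.1361,0).

With y'=λy (z=hλ):
  k1=λy_n ⇒ h·k1=z·y_n;  k2=λ(1+13/16z)y_n ⇒ h·k2=z(1+13/16z)y_n
  y_{n+1}/y_n = 1 − 1/12z + 13/12z(1+13/16z) = 1 + z + 169/192z²
  ⇒ R(z) = 1 + z + 169/192z².

Boundary: |R(x)|=1, x<0.
x=-1.73: |R|=1.9044
R=1: x+169/192x²=0 ⇒ x=−192/169=-1.1361; min R=1−1/(4·169/192)=0.7160>−1
Confirm numerically:
  x=-1.042: |R|=0.91370 <1
  x=-0.843: |R|=0.78252 <1
  x=-0.841: |R|=0.78155 <1
  x=-1.379: |R|=1.29484 >1
  x=-1.217: |R|=1.08667 >1
  x=-1.169: |R|=1.03386 >1
So |R|<1 on (-1.1361, 0).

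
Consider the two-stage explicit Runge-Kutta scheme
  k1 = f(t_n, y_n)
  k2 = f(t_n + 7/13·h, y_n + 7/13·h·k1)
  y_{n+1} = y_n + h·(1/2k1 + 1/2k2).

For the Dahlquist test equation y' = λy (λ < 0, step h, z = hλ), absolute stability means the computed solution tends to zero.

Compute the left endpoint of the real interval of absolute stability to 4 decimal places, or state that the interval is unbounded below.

left endpoint -3.7143.

Test eqn y'=λy, z=hλ:
  k1=λy_n ⇒ h·k1=z·y_n;  k2=λ(1+7/13z)y_n ⇒ h·k2=z(1+7/13z)y_n
  y_{n+1}/y_n = 1 + 1/2z + 1/2z(1+7/13z) = 1 + z + 7/26z²
  Hence R(z) = 1 + z + 7/26z².

Solve |R(x)|<1 on ℝ⁻.
x=-0.91: |R|=0.3129
R=1: x+7/26x²=0 ⇒ x=−26/7=-3.7143; min R=1−1/(4·7/26)=0.0714>−1
Confirm numerically:
  x=-3.164: |R|=0.53124 <1
  x=-2.655: |R|=0.24281 <1
  x=-2.440: |R|=0.16289 <1
  x=-1.616: |R|=0.08708 <1
  x=-4.188: |R|=1.53413 >1
  x=-3.848: |R|=1.13853 >1
  x=-3.813: |R|=1.10134 >1
Stable set (-3.7143, 0).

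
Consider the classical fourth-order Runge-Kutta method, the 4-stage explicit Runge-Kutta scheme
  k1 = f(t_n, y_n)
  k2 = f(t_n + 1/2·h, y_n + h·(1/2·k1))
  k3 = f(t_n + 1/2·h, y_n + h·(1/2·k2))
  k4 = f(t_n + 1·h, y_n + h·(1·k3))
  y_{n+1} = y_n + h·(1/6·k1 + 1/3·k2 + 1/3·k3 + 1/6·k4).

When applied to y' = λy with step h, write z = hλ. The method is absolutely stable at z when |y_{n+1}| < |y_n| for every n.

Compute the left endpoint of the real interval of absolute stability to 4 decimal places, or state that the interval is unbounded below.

Test eqn y'=λy, z=hλ:
  order 4, 4-stage ⇒ R(z)=1+z+z^2/2+z^3/6+z^4/24
  (e.g. R(-1)=0.37500, |R|=0.37500)

Find x<0 with |R(x)|<1.
x=-1: |R|=0.3750
|R(-2.2)|=0.4214 |R(-1.83)|=0.2903 |R(-0.79)|=0.4561
Bisect:
  x_lo=-3.6678 |R|=3.3756  x_hi=-0.3758 |R|=0.6868
  mid=-2.02182 |R|=0.34085 →hi
  mid=-2.84480 |R|=1.09349 →lo
  mid=-2.43331 |R|=0.58668 →hi
  mid=-2.63906 |R|=0.80100 →hi
  mid=-2.74193 |R|=0.93657 →hi
  mid=-2.79337 |R|=1.01224 →lo
  mid=-2.76765 |R|=0.97372 →hi
  ...
  [-2.78533,-2.78513] ⇒ x*=-2.7853
Interval (-2.7853, 0).

left endpoint -2.7853.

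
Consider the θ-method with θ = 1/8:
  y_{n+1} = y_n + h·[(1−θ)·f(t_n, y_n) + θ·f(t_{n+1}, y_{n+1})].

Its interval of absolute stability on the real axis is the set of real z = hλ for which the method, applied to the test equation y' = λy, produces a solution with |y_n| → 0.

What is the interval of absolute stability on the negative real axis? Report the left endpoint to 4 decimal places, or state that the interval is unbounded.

With y'=λy (z=hλ):
  y_{n+1} = y_n + z·[7/8·y_n + 1/8·y_{n+1}] ⇒ (1 − 1/8z)y_{n+1} = (1 + 7/8z)y_n
  so R(z) = (1 + 7/8z)/(1 − 1/8z).

Boundary: |R(x)|=1, x<0.
x=-1.14: |R|=0.0022
R=−1: 1+7/8x = −1+1/8x ⇒ -3/4x=2 ⇒ x=2/(-3/4)=-2.6667
Confirm numerically:
  x=-2.388: |R|=0.83905 <1
  x=-1.964: |R|=0.57688 <1
  x=-1.787: |R|=0.46071 <1
  x=-1.252: |R|=0.08258 <1
  x=-3.261: |R|=1.31667 >1
  x=-3.036: |R|=1.20080 >1
Stable set (-2.6667, 0).

z∈(-2.6667,0).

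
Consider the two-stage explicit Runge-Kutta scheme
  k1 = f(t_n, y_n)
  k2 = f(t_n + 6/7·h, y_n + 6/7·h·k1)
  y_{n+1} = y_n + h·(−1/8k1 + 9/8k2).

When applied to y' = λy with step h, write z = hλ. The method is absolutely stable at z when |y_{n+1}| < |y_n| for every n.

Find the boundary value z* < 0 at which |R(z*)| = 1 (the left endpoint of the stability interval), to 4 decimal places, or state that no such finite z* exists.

Test eqn y'=λy, z=hλ:
  k1=λy_n ⇒ h·k1=z·y_n;  k2=λ(1+6/7z)y_n ⇒ h·k2=z(1+6/7z)y_n
  y_{n+1}/y_n = 1 − 1/8z + 9/8z(1+6/7z) = 1 + z + 27/28z²
  so R(z) = 1 + z + 27/28z².

Find x<0 with |R(x)|<1.
x=-1.32: |R|=1.3602
R=1: x+27/28x²=0 ⇒ x=−28/27=-1.0370; min R=1−1/(4·27/28)=0.7407>−1
Confirm numerically:
  x=-0.823: |R|=0.83014 <1
  x=-0.680: |R|=0.76589 <1
  x=-0.667: |R|=0.76200 <1
  x=-1.130: |R|=1.10130 >1
  x=-1.113: |R|=1.08153 >1
Stable set (-1.0370, 0).

z* = -1.0370.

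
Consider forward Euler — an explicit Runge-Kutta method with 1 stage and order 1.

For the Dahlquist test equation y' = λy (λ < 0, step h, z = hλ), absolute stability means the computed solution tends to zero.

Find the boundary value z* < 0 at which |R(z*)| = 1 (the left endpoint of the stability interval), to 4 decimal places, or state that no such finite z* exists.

z* = -2.0000.

Test eqn y'=λy, z=hλ:
  order 1, 1-stage ⇒ R(z)=1+z
  (e.g. R(-1.14)=-0.14000, |R|=0.14000)

Find x<0 with |R(x)|<1.
x=-1.14: |R|=0.1400
|R(-2.16)|=1.1600 |R(-1.52)|=0.5200 |R(-0.89)|=0.1100
Bisect:
  x_lo=-2.6745 |R|=1.6745  x_hi=-0.1371 |R|=0.8629
  mid=-1.40578 |R|=0.40578 →hi
  mid=-2.04013 |R|=1.04013 →lo
  mid=-1.72296 |R|=0.72296 →hi
  mid=-1.88155 |R|=0.88155 →hi
  mid=-1.96084 |R|=0.96084 →hi
  mid=-2.00049 |R|=1.00049 →lo
  mid=-1.98066 |R|=0.98066 →hi
  mid=-1.99058 |R|=0.99058 →hi
  ...
  [-2.00002,-1.99987] ⇒ x*=-2.0000
So |R|<1 on (-2.0000, 0).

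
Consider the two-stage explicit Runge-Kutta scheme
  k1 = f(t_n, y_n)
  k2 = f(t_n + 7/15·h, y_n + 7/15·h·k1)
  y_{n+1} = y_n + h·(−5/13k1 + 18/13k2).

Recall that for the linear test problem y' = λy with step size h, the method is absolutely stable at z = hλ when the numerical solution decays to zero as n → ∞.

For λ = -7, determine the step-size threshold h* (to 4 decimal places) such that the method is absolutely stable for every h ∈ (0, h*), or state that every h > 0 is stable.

On y'=λy, z=hλ:
  k1=λy_n ⇒ h·k1=z·y_n;  k2=λ(1+7/15z)y_n ⇒ h·k2=z(1+7/15z)y_n
  y_{n+1}/y_n = 1 − 5/13z + 18/13z(1+7/15z) = 1 + z + 42/65z²
  Hence R(z) = 1 + z + 42/65z².

Solve |R(x)|<1 on ℝ⁻.
x=-1.49: |R|=0.9445
R=1: x+42/65x²=0 ⇒ x=−65/42=-1.5476; min R=1−1/(4·42/65)=0.6131>−1
Confirm numerically:
  x=-1.488: |R|=0.94268 <1
  x=-1.306: |R|=0.79610 <1
  x=-1.131: |R|=0.69553 <1
  x=-0.701: |R|=0.61652 <1
  x=-1.933: |R|=1.48135 >1
  x=-1.905: |R|=1.43991 >1
  x=-1.834: |R|=1.33937 >1
Stable set (-1.5476, 0).

(-1.5476,0); λ=-7 ⇒ h* = (65/42)/7 = 0.2211.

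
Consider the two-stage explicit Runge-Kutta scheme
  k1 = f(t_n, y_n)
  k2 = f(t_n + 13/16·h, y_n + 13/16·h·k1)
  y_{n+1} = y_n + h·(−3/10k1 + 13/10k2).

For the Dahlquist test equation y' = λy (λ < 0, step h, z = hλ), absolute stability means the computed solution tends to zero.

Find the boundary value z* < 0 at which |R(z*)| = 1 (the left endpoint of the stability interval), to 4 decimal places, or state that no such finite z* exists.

left endpoint -0.9467.

Test eqn y'=λy, z=hλ:
  k1=λy_n ⇒ h·k1=z·y_n;  k2=λ(1+13/16z)y_n ⇒ h·k2=z(1+13/16z)y_n
  y_{n+1}/y_n = 1 − 3/10z + 13/10z(1+13/16z) = 1 + z + 169/160z²
  R(z) = 1 + z + 169/160z².

Solve |R(x)|<1 on ℝ⁻.
x=-1.2: |R|=1.3210
R=1: x+169/160x²=0 ⇒ x=−160/169=-0.9467; min R=1−1/(4·169/160)=0.7633>−1
Confirm numerically:
  x=-0.870: |R|=0.92948 <1
  x=-0.546: |R|=0.76889 <1
  x=-0.418: |R|=0.76655 <1
  x=-0.416: |R|=0.76679 <1
  x=-1.502: |R|=1.88090 >1
  x=-1.108: |R|=1.18872 >1
  x=-0.994: |R|=1.04961 >1
So |R|<1 on (-0.9467, 0).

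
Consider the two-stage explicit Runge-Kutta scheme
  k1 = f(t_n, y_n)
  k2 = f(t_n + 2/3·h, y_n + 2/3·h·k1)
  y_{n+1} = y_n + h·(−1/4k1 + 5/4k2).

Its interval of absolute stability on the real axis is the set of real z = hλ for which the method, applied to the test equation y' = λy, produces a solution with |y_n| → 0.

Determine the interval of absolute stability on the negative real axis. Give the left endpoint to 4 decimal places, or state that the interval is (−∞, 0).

Test eqn y'=λy, z=hλ:
  k1=λy_n ⇒ h·k1=z·y_n;  k2=λ(1+2/3z)y_n ⇒ h·k2=z(1+2/3z)y_n
  y_{n+1}/y_n = 1 − 1/4z + 5/4z(1+2/3z) = 1 + z + 5/6z²
  R(z) = 1 + z + 5/6z².

Find x<0 with |R(x)|<1.
x=-0.99: |R|=0.8268
R=1: x+5/6x²=0 ⇒ x=−6/5=-1.2000; min R=1−1/(4·5/6)=0.7000>−1
Confirm numerically:
  x=-0.992: |R|=0.82805 <1
  x=-0.890: |R|=0.77008 <1
  x=-0.650: |R|=0.70208 <1
  x=-1.287: |R|=1.09331 >1
  x=-1.259: |R|=1.06190 >1
Interval (-1.2000, 0).

z∈(-1.2000,0).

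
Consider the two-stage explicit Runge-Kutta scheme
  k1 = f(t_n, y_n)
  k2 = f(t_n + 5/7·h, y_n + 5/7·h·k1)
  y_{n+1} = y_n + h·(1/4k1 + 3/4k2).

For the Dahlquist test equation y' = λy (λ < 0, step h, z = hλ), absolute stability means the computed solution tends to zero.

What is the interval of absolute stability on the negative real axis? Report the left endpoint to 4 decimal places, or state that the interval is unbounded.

(-1.8667, 0).

Set f=λy, z=hλ:
  k1=λy_n ⇒ h·k1=z·y_n;  k2=λ(1+5/7z)y_n ⇒ h·k2=z(1+5/7z)y_n
  y_{n+1}/y_n = 1 + 1/4z + 3/4z(1+5/7z) = 1 + z + 15/28z²
  ⇒ R(z) = 1 + z + 15/28z².

Find x<0 with |R(x)|<1.
x=-1.18: |R|=0.5659
R=1: x+15/28x²=0 ⇒ x=−28/15=-1.8667; min R=1−1/(4·15/28)=0.5333>−1
Confirm numerically:
  x=-1.451: |R|=0.67689 <1
  x=-1.207: |R|=0.57345 <1
  x=-0.828: |R|=0.53928 <1
  x=-2.088: |R|=1.24758 >1
  x=-1.937: |R|=1.07298 >1
Stable set (-1.8667, 0).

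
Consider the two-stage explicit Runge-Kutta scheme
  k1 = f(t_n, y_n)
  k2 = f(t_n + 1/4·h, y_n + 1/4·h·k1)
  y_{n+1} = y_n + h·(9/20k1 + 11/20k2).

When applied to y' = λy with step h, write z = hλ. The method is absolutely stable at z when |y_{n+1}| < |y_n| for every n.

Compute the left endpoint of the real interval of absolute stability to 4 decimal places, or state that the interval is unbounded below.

left endpoint -7.2727.

With y'=λy (z=hλ):
  k1=λy_n ⇒ h·k1=z·y_n;  k2=λ(1+1/4z)y_n ⇒ h·k2=z(1+1/4z)y_n
  y_{n+1}/y_n = 1 + 9/20z + 11/20z(1+1/4z) = 1 + z + 11/80z²
  Hence R(z) = 1 + z + 11/80z².

Boundary: |R(x)|=1, x<0.
x=-0.85: |R|=0.2493
R=1: x+11/80x²=0 ⇒ x=−80/11=-7.2727; min R=1−1/(4·11/80)=-0.8182>−1
Confirm numerically:
  x=-6.177: |R|=0.06936 <1
  x=-5.439: |R|=0.37138 <1
  x=-3.428: |R|=0.81221 <1
  x=-7.676: |R|=1.42563 >1
  x=-7.639: |R|=1.38472 >1
  x=-7.504: |R|=1.23863 >1
So |R|<1 on (-7.2727, 0).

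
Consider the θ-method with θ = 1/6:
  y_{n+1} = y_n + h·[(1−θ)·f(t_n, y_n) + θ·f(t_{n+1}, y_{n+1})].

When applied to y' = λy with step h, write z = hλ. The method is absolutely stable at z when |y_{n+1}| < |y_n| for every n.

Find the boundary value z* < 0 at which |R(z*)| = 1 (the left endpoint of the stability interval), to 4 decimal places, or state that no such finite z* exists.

left endpoint -3.0000.

Test eqn y'=λy, z=hλ:
  y_{n+1} = y_n + z·[5/6·y_n + 1/6·y_{n+1}] ⇒ (1 − 1/6z)y_{n+1} = (1 + 5/6z)y_n
  ⇒ R(z) = (1 + 5/6z)/(1 − 1/6z).

Need |R(x)|<1, x<0.
x=-1.07: |R|=0.0919
R=−1: 1+5/6x = −1+1/6x ⇒ -2/3x=2 ⇒ x=2/(-2/3)=-3.0000
Confirm numerically:
  x=-2.733: |R|=0.87771 <1
  x=-2.101: |R|=0.55610 <1
  x=-1.710: |R|=0.33074 <1
  x=-3.405: |R|=1.17225 >1
  x=-3.176: |R|=1.07672 >1
So |R|<1 on (-3.0000, 0).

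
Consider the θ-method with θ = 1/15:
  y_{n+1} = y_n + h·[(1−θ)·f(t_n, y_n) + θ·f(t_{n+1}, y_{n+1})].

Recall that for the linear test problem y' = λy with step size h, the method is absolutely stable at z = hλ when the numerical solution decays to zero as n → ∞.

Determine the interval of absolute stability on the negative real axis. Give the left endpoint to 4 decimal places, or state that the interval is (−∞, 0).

Test eqn y'=λy, z=hλ:
  y_{n+1} = y_n + z·[14/15·y_n + 1/15·y_{n+1}] ⇒ (1 − 1/15z)y_{n+1} = (1 + 14/15z)y_n
  ⇒ R(z) = (1 + 14/15z)/(1 − 1/15z).

Need |R(x)|<1, x<0.
x=-0.89: |R|=0.1598
R=−1: 1+14/15x = −1+1/15x ⇒ -13/15x=2 ⇒ x=2/(-13/15)=-2.3077
Confirm numerically:
  x=-1.998: |R|=0.76315 <1
  x=-1.135: |R|=0.05516 <1
  x=-0.964: |R|=0.09421 <1
  x=-2.661: |R|=1.26006 >1
  x=-2.538: |R|=1.17072 >1
  x=-2.436: |R|=1.09566 >1
So |R|<1 on (-2.3077, 0).

(-2.3077, 0).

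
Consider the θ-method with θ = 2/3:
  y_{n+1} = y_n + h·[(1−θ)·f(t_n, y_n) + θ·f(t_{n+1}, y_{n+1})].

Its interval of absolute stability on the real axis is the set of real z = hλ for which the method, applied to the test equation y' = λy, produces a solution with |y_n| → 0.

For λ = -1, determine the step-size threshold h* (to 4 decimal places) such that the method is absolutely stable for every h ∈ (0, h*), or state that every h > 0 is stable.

Set f=λy, z=hλ:
  y_{n+1} = y_n + z·[1/3·y_n + 2/3·y_{n+1}] ⇒ (1 − 2/3z)y_{n+1} = (1 + 1/3z)y_n
  R(z) = (1 + 1/3z)/(1 − 2/3z).

Find x<0 with |R(x)|<1.
x=-0.76: |R|=0.4956
x=-2: |R|=0.1429
x=-10: |R|=0.3043
x=-100: |R|=0.4778
θ=2/3≥1/2 ⇒ |1+1/3x|<|1−2/3x| ∀x<0 ⇒ interval (−∞,0).

(−∞, 0) — no finite endpoint. Any h>0 works for λ=-1.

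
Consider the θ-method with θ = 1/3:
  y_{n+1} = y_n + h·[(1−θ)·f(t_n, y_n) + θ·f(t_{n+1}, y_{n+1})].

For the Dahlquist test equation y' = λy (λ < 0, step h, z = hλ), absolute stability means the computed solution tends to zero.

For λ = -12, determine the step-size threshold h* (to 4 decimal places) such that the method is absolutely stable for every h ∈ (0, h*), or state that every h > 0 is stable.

On y'=λy, z=hλ:
  y_{n+1} = y_n + z·[2/3·y_n + 1/3·y_{n+1}] ⇒ (1 − 1/3z)y_{n+1} = (1 + 2/3z)y_n
  R(z) = (1 + 2/3z)/(1 − 1/3z).

Solve |R(x)|<1 on ℝ⁻.
x=-0.88: |R|=0.3196
R=−1: 1+2/3x = −1+1/3x ⇒ -1/3x=2 ⇒ x=2/(-1/3)=-6.0000
Confirm numerically:
  x=-5.837: |R|=0.98155 <1
  x=-4.882: |R|=0.85816 <1
  x=-4.831: |R|=0.85072 <1
  x=-4.746: |R|=0.83811 <1
  x=-6.325: |R|=1.03485 >1
  x=-6.097: |R|=1.01066 >1
Stable set (-6.0000, 0).

(-6.0000,0); λ=-12 ⇒ h* = (6)/12 = 0.5000.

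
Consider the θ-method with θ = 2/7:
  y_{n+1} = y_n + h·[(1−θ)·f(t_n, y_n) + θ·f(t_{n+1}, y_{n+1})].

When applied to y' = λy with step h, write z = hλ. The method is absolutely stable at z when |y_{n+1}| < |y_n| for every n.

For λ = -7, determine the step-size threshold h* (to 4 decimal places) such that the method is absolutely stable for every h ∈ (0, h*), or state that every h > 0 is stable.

Test eqn y'=λy, z=hλ:
  y_{n+1} = y_n + z·[5/7·y_n + 2/7·y_{n+1}] ⇒ (1 − 2/7z)y_{n+1} = (1 + 5/7z)y_n
  Hence R(z) = (1 + 5/7z)/(1 − 2/7z).

Solve |R(x)|<1 on ℝ⁻.
x=-1.37: |R|=0.0154
R=−1: 1+5/7x = −1+2/7x ⇒ -3/7x=2 ⇒ x=2/(-3/7)=-4.6667
Confirm numerically:
  x=-3.438: |R|=0.73436 <1
  x=-3.001: |R|=0.61567 <1
  x=-2.057: |R|=0.29557 <1
  x=-1.905: |R|=0.23358 <1
  x=-5.079: |R|=1.07209 >1
Stable set (-4.6667, 0).

(-4.6667,0); λ=-7 ⇒ h* = (14/3)/7 = 0.6667.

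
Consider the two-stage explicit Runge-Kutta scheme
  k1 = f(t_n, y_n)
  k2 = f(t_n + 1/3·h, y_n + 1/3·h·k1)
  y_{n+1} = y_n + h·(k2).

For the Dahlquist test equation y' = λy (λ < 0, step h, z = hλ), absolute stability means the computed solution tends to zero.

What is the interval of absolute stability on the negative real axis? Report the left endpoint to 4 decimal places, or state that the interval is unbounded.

On y'=λy, z=hλ:
  k1=λy_n ⇒ h·k1=z·y_n;  k2=λ(1+1/3z)y_n ⇒ h·k2=z(1+1/3z)y_n
  y_{n+1}/y_n = 1 + z(1+1/3z) = 1 + z + 1/3z²
  Hence R(z) = 1 + z + 1/3z².

Find x<0 with |R(x)|<1.
x=-1.77: |R|=0.2743
R=1: x+1/3x²=0 ⇒ x=−3=-3.0000; min R=1−1/(4·1/3)=0.2500>−1
Confirm numerically:
  x=-2.592: |R|=0.64749 <1
  x=-2.224: |R|=0.42473 <1
  x=-2.072: |R|=0.35906 <1
  x=-3.487: |R|=1.56606 >1
  x=-3.193: |R|=1.20542 >1
  x=-3.130: |R|=1.13563 >1
Stable set (-3.0000, 0).

(-3.0000, 0).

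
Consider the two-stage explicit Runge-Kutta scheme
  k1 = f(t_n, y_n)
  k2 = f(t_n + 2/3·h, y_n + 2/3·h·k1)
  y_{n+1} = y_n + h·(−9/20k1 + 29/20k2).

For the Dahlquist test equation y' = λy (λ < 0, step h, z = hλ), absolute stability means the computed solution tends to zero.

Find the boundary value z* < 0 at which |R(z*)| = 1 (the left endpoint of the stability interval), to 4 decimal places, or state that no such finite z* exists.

On y'=λy, z=hλ:
  k1=λy_n ⇒ h·k1=z·y_n;  k2=λ(1+2/3z)y_n ⇒ h·k2=z(1+2/3z)y_n
  y_{n+1}/y_n = 1 − 9/20z + 29/20z(1+2/3z) = 1 + z + 29/30z²
  so R(z) = 1 + z + 29/30z².

Solve |R(x)|<1 on ℝ⁻.
x=-0.96: |R|=0.9309
R=1: x+29/30x²=0 ⇒ x=−30/29=-1.0345; min R=1−1/(4·29/30)=0.7414>−1
Confirm numerically:
  x=-0.888: |R|=0.87426 <1
  x=-0.620: |R|=0.75159 <1
  x=-0.507: |R|=0.74148 <1
  x=-0.475: |R|=0.74310 <1
  x=-1.448: |R|=1.57881 >1
  x=-1.230: |R|=1.23247 >1
So |R|<1 on (-1.0345, 0).

left endpoint -1.0345.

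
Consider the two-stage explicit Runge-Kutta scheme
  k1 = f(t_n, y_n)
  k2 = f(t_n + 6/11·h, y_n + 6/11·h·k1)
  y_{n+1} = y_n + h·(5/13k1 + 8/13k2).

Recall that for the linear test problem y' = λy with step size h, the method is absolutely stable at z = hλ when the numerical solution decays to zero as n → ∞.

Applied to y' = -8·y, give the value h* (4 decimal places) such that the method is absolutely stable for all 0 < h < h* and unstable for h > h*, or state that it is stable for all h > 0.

Test eqn y'=λy, z=hλ:
  k1=λy_n ⇒ h·k1=z·y_n;  k2=λ(1+6/11z)y_n ⇒ h·k2=z(1+6/11z)y_n
  y_{n+1}/y_n = 1 + 5/13z + 8/13z(1+6/11z) = 1 + z + 48/143z²
  ⇒ R(z) = 1 + z + 48/143z².

Boundary: |R(x)|=1, x<0.
x=-1.28: |R|=0.2700
R=1: x+48/143x²=0 ⇒ x=−143/48=-2.9792; min R=1−1/(4·48/143)=0.2552>−1
Confirm numerically:
  x=-2.858: |R|=0.88376 <1
  x=-1.921: |R|=0.31768 <1
  x=-1.889: |R|=0.30876 <1
  x=-3.404: |R|=1.48542 >1
  x=-3.322: |R|=1.38229 >1
  x=-3.021: |R|=1.04242 >1
Stable set (-2.9792, 0).

(-2.9792,0); λ=-8 ⇒ h* = (143/48)/8 = 0.3724.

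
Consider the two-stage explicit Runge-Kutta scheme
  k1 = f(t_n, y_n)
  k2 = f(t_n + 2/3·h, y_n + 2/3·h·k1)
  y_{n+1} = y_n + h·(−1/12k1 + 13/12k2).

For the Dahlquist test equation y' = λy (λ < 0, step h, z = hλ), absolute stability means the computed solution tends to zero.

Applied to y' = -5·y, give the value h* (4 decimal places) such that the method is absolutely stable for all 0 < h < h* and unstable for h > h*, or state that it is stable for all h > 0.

(-1.3846,0); λ=-5 ⇒ h* = (18/13)/5 = 0.2769.

Test eqn y'=λy, z=hλ:
  k1=λy_n ⇒ h·k1=z·y_n;  k2=λ(1+2/3z)y_n ⇒ h·k2=z(1+2/3z)y_n
  y_{n+1}/y_n = 1 − 1/12z + 13/12z(1+2/3z) = 1 + z + 13/18z²
  ⇒ R(z) = 1 + z + 13/18z².

Need |R(x)|<1, x<0.
x=-1.25: |R|=0.8785
R=1: x+13/18x²=0 ⇒ x=−18/13=-1.3846; min R=1−1/(4·13/18)=0.6538>−1
Confirm numerically:
  x=-0.828: |R|=0.66714 <1
  x=-0.622: |R|=0.65742 <1
  x=-0.591: |R|=0.66126 <1
  x=-1.858: |R|=1.63523 >1
  x=-1.717: |R|=1.41218 >1
  x=-1.549: |R|=1.18390 >1
Interval (-1.3846, 0).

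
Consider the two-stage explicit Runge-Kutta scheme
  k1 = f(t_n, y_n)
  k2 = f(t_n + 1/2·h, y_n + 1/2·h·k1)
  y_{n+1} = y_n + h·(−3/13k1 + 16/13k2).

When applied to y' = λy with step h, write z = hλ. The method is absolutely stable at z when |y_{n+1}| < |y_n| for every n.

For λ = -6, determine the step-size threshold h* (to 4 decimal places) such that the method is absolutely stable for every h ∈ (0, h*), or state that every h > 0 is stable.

With y'=λy (z=hλ):
  k1=λy_n ⇒ h·k1=z·y_n;  k2=λ(1+1/2z)y_n ⇒ h·k2=z(1+1/2z)y_n
  y_{n+1}/y_n = 1 − 3/13z + 16/13z(1+1/2z) = 1 + z + 8/13z²
  ⇒ R(z) = 1 + z + 8/13z².

Boundary: |R(x)|=1, x<0.
x=-0.32: |R|=0.7430
R=1: x+8/13x²=0 ⇒ x=−13/8=-1.6250; min R=1−1/(4·8/13)=0.5938>−1
Confirm numerically:
  x=-1.424: |R|=0.82386 <1
  x=-0.903: |R|=0.59879 <1
  x=-0.898: |R|=0.59825 <1
  x=-2.198: |R|=1.77505 >1
  x=-2.183: |R|=1.74961 >1
  x=-2.144: |R|=1.68476 >1
So |R|<1 on (-1.6250, 0).

(-1.6250,0); λ=-6 ⇒ h* = (13/8)/6 = 0.2708.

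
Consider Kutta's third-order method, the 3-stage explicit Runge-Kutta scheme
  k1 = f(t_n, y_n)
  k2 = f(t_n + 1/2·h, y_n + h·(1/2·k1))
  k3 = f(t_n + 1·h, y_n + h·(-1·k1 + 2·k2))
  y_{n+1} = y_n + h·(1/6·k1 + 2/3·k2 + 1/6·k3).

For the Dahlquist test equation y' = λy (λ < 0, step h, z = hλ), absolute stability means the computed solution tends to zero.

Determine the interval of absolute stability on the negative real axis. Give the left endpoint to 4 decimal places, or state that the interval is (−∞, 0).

Set f=λy, z=hλ:
  order 3, 3-stage ⇒ R(z)=1+z+z^2/2+z^3/6
  (e.g. R(-0.59)=0.54982, |R|=0.54982)

Boundary: |R(x)|=1, x<0.
x=-0.59: |R|=0.5498
|R(-2.64)|=1.2218 |R(-2.06)|=0.3952 |R(-0.63)|=0.5268
Bisect:
  x_lo=-3.3254 |R|=2.9251  x_hi=-0.1383 |R|=0.8708
  mid=-1.73184 |R|=0.09792 →hi
  mid=-2.52861 |R|=1.02628 →lo
  mid=-2.13023 |R|=0.47241 →hi
  mid=-2.32942 |R|=0.72297 →hi
  mid=-2.42902 |R|=0.86754 →hi
  mid=-2.47881 |R|=0.94508 →hi
  mid=-2.50371 |R|=0.98521 →hi
  mid=-2.51616 |R|=1.00563 →lo
  mid=-2.50994 |R|=0.99539 →hi
  mid=-2.51305 |R|=1.00050 →lo
  ...
  [-2.51286,-2.51266] ⇒ x*=-2.5127
So |R|<1 on (-2.5127, 0).

z∈(-2.5127,0).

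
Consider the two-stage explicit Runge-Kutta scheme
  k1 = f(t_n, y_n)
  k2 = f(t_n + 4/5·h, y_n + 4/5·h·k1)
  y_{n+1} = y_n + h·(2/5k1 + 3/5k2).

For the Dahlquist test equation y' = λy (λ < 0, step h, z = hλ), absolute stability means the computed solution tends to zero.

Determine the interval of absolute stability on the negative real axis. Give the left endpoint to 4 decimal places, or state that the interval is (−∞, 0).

z∈(-2.0833,0).

Set f=λy, z=hλ:
  k1=λy_n ⇒ h·k1=z·y_n;  k2=λ(1+4/5z)y_n ⇒ h·k2=z(1+4/5z)y_n
  y_{n+1}/y_n = 1 + 2/5z + 3/5z(1+4/5z) = 1 + z + 12/25z²
  Hence R(z) = 1 + z + 12/25z².

Need |R(x)|<1, x<0.
x=-1.54: |R|=0.5984
R=1: x+12/25x²=0 ⇒ x=−25/12=-2.0833; min R=1−1/(4·12/25)=0.4792>−1
Confirm numerically:
  x=-1.595: |R|=0.62613 <1
  x=-1.313: |R|=0.51451 <1
  x=-1.061: |R|=0.47935 <1
  x=-1.048: |R|=0.47919 <1
  x=-2.406: |R|=1.37264 >1
  x=-2.394: |R|=1.35699 >1
Interval (-2.0833, 0).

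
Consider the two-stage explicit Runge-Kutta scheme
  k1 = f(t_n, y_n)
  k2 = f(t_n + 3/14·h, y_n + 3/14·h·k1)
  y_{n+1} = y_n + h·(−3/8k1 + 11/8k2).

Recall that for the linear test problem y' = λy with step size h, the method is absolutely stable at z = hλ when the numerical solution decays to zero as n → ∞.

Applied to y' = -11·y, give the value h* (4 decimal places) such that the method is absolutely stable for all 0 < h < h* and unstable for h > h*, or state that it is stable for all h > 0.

Test eqn y'=λy, z=hλ:
  k1=λy_n ⇒ h·k1=z·y_n;  k2=λ(1+3/14z)y_n ⇒ h·k2=z(1+3/14z)y_n
  y_{n+1}/y_n = 1 − 3/8z + 11/8z(1+3/14z) = 1 + z + 33/112z²
  ⇒ R(z) = 1 + z + 33/112z².

Solve |R(x)|<1 on ℝ⁻.
x=-0.54: |R|=0.5459
R=1: x+33/112x²=0 ⇒ x=−112/33=-3.3939; min R=1−1/(4·33/112)=0.1515>−1
Confirm numerically:
  x=-2.088: |R|=0.19657 <1
  x=-2.043: |R|=0.18679 <1
  x=-1.800: |R|=0.15464 <1
  x=-3.915: |R|=1.60106 >1
  x=-3.881: |R|=1.55696 >1
  x=-3.769: |R|=1.41651 >1
Stable set (-3.3939, 0).

(-3.3939,0); λ=-11 ⇒ h* = (112/33)/11 = 0.3085.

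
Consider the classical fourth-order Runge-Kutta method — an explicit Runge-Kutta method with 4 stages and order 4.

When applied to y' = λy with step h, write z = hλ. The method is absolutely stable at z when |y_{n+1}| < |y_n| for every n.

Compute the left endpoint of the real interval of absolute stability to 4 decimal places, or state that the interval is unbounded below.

On y'=λy, z=hλ:
  order 4, 4-stage ⇒ R(z)=1+z+z^2/2+z^3/6+z^4/24
  (e.g. R(-0.65)=0.52292, |R|=0.52292)

Find x<0 with |R(x)|<1.
x=-0.65: |R|=0.5229
|R(-3.03)|=1.4361 |R(-1.54)|=0.2714 |R(-1.32)|=0.2944
Bisect:
  x_lo=-3.4375 |R|=2.5186  x_hi=-0.1055 |R|=0.8998
  mid=-1.77151 |R|=0.28140 →hi
  mid=-2.60449 |R|=0.75992 →hi
  mid=-3.02099 |R|=1.41753 →lo
  mid=-2.81274 |R|=1.04218 →lo
  mid=-2.70862 |R|=0.89042 →hi
  mid=-2.76068 |R|=0.96352 →hi
  mid=-2.78671 |R|=1.00214 →lo
  ...
  [-2.78549,-2.78529] ⇒ x*=-2.7853
Stable set (-2.7853, 0).

left endpoint -2.7853.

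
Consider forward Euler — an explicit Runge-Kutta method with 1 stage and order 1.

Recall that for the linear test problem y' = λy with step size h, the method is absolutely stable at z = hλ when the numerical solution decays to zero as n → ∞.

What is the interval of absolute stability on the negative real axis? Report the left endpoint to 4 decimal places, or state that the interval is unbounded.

z∈(-2.0000,0).

On y'=λy, z=hλ:
  order 1, 1-stage ⇒ R(z)=1+z
  (e.g. R(-1.27)=-0.27000, |R|=0.27000)

Find x<0 with |R(x)|<1.
x=-1.27: |R|=0.2700
|R(-2.19)|=1.1900 |R(-1.48)|=0.4800 |R(-0.55)|=0.4500
Bisect:
  x_lo=-2.6870 |R|=1.6870  x_hi=-0.3390 |R|=0.6610
  mid=-1.51300 |R|=0.51300 →hi
  mid=-2.09999 |R|=1.09999 →lo
  mid=-1.80650 |R|=0.80650 →hi
  mid=-1.95324 |R|=0.95324 →hi
  mid=-2.02662 |R|=1.02662 →lo
  mid=-1.98993 |R|=0.98993 →hi
  mid=-2.00827 |R|=1.00827 →lo
  mid=-1.99910 |R|=0.99910 →hi
  ...
  [-2.00010,-1.99996] ⇒ x*=-2.0000
Stable set (-2.0000, 0).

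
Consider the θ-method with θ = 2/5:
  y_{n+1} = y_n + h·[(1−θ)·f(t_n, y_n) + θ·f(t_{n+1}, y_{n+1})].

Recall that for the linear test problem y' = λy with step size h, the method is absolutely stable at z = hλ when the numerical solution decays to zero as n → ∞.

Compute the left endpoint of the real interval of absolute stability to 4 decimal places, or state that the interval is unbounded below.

With y'=λy (z=hλ):
  y_{n+1} = y_n + z·[3/5·y_n + 2/5·y_{n+1}] ⇒ (1 − 2/5z)y_{n+1} = (1 + 3/5z)y_n
  so R(z) = (1 + 3/5z)/(1 − 2/5z).

Find x<0 with |R(x)|<1.
x=-1.45: |R|=0.0823
R=−1: 1+3/5x = −1+2/5x ⇒ -1/5x=2 ⇒ x=2/(-1/5)=-10.0000
Confirm numerically:
  x=-9.367: |R|=0.97333 <1
  x=-6.799: |R|=0.82788 <1
  x=-4.169: |R|=0.56283 <1
  x=-10.471: |R|=1.01816 >1
  x=-10.466: |R|=1.01797 >1
  x=-10.181: |R|=1.00714 >1
Stable set (-10.0000, 0).

left endpoint -10.0000.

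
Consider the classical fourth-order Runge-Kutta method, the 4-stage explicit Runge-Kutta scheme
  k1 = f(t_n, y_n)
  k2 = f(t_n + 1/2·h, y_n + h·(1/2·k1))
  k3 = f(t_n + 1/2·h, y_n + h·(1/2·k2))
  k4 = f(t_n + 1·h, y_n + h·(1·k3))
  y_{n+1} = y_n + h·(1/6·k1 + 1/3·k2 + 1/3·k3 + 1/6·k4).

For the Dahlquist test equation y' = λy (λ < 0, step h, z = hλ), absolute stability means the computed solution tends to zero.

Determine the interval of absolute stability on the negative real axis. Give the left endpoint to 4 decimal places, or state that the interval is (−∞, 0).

(-2.7853, 0).

Set f=λy, z=hλ:
  order 4, 4-stage ⇒ R(z)=1+z+z^2/2+z^3/6+z^4/24
  (e.g. R(-0.87)=0.42257, |R|=0.42257)

Boundary: |R(x)|=1, x<0.
x=-0.87: |R|=0.4226
|R(-2.89)|=1.1697 |R(-2.5)|=0.6484 |R(-2.49)|=0.6387
Bisect:
  x_lo=-3.6509 |R|=3.3059  x_hi=-0.3870 |R|=0.6792
  mid=-2.01896 |R|=0.33983 →hi
  mid=-2.83495 |R|=1.07748 →lo
  mid=-2.42695 |R|=0.58115 →hi
  mid=-2.63095 |R|=0.79117 →hi
  mid=-2.73295 |R|=0.92391 →hi
  mid=-2.78395 |R|=0.99797 →hi
  mid=-2.80945 |R|=1.03703 →lo
  ...
  [-2.78534,-2.78514] ⇒ x*=-2.7853
Interval (-2.7853, 0).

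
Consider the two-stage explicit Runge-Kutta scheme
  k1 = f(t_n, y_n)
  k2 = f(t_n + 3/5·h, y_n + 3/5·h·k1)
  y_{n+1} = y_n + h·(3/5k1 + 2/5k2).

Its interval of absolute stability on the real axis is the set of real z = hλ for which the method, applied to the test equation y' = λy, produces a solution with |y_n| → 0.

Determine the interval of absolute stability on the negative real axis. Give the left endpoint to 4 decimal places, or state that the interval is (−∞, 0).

On y'=λy, z=hλ:
  k1=λy_n ⇒ h·k1=z·y_n;  k2=λ(1+3/5z)y_n ⇒ h·k2=z(1+3/5z)y_n
  y_{n+1}/y_n = 1 + 3/5z + 2/5z(1+3/5z) = 1 + z + 6/25z²
  ⇒ R(z) = 1 + z + 6/25z².

Boundary: |R(x)|=1, x<0.
x=-0.68: |R|=0.4310
R=1: x+6/25x²=0 ⇒ x=−25/6=-4.1667; min R=1−1/(4·6/25)=-0.0417>−1
Confirm numerically:
  x=-3.052: |R|=0.18353 <1
  x=-1.880: |R|=0.03174 <1
  x=-1.766: |R|=0.01750 <1
  x=-4.429: |R|=1.27885 >1
  x=-4.233: |R|=1.06739 >1
  x=-4.202: |R|=1.03563 >1
So |R|<1 on (-4.1667, 0).

z∈(-4.1667,0).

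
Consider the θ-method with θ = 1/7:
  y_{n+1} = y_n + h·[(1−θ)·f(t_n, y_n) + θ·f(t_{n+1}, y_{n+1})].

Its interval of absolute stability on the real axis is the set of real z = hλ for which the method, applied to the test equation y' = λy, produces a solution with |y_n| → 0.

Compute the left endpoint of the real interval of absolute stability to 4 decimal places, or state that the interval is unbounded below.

Test eqn y'=λy, z=hλ:
  y_{n+1} = y_n + z·[6/7·y_n + 1/7·y_{n+1}] ⇒ (1 − 1/7z)y_{n+1} = (1 + 6/7z)y_n
  ⇒ R(z) = (1 + 6/7z)/(1 − 1/7z).

Solve |R(x)|<1 on ℝ⁻.
x=-0.3: |R|=0.7123
R=−1: 1+6/7x = −1+1/7x ⇒ -5/7x=2 ⇒ x=2/(-5/7)=-2.8000
Confirm numerically:
  x=-2.607: |R|=0.89955 <1
  x=-1.604: |R|=0.30497 <1
  x=-1.477: |R|=0.21965 <1
  x=-3.391: |R|=1.28438 >1
  x=-3.228: |R|=1.20923 >1
So |R|<1 on (-2.8000, 0).

z* = -2.8000.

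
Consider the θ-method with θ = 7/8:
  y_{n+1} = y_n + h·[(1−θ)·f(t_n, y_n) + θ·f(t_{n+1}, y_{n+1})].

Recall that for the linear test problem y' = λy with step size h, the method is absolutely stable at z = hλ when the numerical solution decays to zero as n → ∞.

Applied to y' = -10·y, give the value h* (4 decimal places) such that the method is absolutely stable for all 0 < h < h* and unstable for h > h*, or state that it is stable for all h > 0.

Test eqn y'=λy, z=hλ:
  y_{n+1} = y_n + z·[1/8·y_n + 7/8·y_{n+1}] ⇒ (1 − 7/8z)y_{n+1} = (1 + 1/8z)y_n
  so R(z) = (1 + 1/8z)/(1 − 7/8z).

Find x<0 with |R(x)|<1.
x=-1.29: |R|=0.3940
x=-2: |R|=0.2727
x=-10: |R|=0.0256
x=-100: |R|=0.1299
θ=7/8≥1/2 ⇒ |1+1/8x|<|1−7/8x| ∀x<0 ⇒ stable on all of ℝ⁻.

interval (−∞, 0). Any h>0 works for λ=-10.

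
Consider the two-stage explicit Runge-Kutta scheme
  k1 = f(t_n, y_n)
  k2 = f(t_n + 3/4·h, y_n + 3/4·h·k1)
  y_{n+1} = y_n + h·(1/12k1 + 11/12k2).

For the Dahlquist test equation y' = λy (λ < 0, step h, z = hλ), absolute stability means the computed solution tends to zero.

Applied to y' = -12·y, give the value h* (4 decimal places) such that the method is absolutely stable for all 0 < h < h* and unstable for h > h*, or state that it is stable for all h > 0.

With y'=λy (z=hλ):
  k1=λy_n ⇒ h·k1=z·y_n;  k2=λ(1+3/4z)y_n ⇒ h·k2=z(1+3/4z)y_n
  y_{n+1}/y_n = 1 + 1/12z + 11/12z(1+3/4z) = 1 + z + 11/16z²
  Hence R(z) = 1 + z + 11/16z².

Need |R(x)|<1, x<0.
x=-1.62: |R|=1.1843
R=1: x+11/16x²=0 ⇒ x=−16/11=-1.4545; min R=1−1/(4·11/16)=0.6364>−1
Confirm numerically:
  x=-1.207: |R|=0.79458 <1
  x=-1.116: |R|=0.74025 <1
  x=-1.103: |R|=0.73342 <1
  x=-0.785: |R|=0.63865 <1
  x=-1.995: |R|=1.74127 >1
  x=-1.928: |R|=1.62756 >1
Stable set (-1.4545, 0).

(-1.4545,0); λ=-12 ⇒ h* = (16/11)/12 = 0.1212.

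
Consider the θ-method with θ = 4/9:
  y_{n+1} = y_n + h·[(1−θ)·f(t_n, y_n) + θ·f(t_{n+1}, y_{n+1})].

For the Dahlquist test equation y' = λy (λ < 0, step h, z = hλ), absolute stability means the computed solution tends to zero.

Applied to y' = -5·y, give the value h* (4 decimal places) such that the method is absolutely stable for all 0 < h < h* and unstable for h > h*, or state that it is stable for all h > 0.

(-18.0000,0); λ=-5 ⇒ h* = (18)/5 = 3.6000.

On y'=λy, z=hλ:
  y_{n+1} = y_n + z·[5/9·y_n + 4/9·y_{n+1}] ⇒ (1 − 4/9z)y_{n+1} = (1 + 5/9z)y_n
  Hence R(z) = (1 + 5/9z)/(1 − 4/9z).

Solve |R(x)|<1 on ℝ⁻.
x=-1.31: |R|=0.1721
R=−1: 1+5/9x = −1+4/9x ⇒ -1/9x=2 ⇒ x=2/(-1/9)=-18.0000
Confirm numerically:
  x=-17.914: |R|=0.99893 <1
  x=-15.987: |R|=0.97241 <1
  x=-13.202: |R|=0.92237 <1
  x=-8.798: |R|=0.79177 <1
  x=-18.386: |R|=1.00468 >1
  x=-18.080: |R|=1.00098 >1
Stable set (-18.0000, 0).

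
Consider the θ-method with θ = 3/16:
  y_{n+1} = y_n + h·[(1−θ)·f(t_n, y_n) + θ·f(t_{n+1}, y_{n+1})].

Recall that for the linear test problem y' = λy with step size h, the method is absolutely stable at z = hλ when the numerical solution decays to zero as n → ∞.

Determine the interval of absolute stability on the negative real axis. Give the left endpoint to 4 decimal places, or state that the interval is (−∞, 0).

(-3.2000, 0).

Test eqn y'=λy, z=hλ:
  y_{n+1} = y_n + z·[13/16·y_n + 3/16·y_{n+1}] ⇒ (1 − 3/16z)y_{n+1} = (1 + 13/16z)y_n
  so R(z) = (1 + 13/16z)/(1 − 3/16z).

Find x<0 with |R(x)|<1.
x=-1.18: |R|=0.0338
R=−1: 1+13/16x = −1+3/16x ⇒ -5/8x=2 ⇒ x=2/(-5/8)=-3.2000
Confirm numerically:
  x=-2.621: |R|=0.75736 <1
  x=-2.029: |R|=0.46982 <1
  x=-1.723: |R|=0.30228 <1
  x=-3.703: |R|=1.18555 >1
  x=-3.515: |R|=1.11867 >1
Stable set (-3.2000, 0).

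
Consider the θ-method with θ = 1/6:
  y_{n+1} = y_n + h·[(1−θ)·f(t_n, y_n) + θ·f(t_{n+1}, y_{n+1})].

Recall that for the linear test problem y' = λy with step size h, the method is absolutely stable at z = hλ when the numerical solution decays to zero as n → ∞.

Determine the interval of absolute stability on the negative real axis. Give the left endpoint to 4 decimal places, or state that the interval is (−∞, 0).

Test eqn y'=λy, z=hλ:
  y_{n+1} = y_n + z·[5/6·y_n + 1/6·y_{n+1}] ⇒ (1 − 1/6z)y_{n+1} = (1 + 5/6z)y_n
  Hence R(z) = (1 + 5/6z)/(1 − 1/6z).

Need |R(x)|<1, x<0.
x=-0.57: |R|=0.4795
R=−1: 1+5/6x = −1+1/6x ⇒ -2/3x=2 ⇒ x=2/(-2/3)=-3.0000
Confirm numerically:
  x=-2.179: |R|=0.59848 <1
  x=-1.741: |R|=0.34944 <1
  x=-1.572: |R|=0.24564 <1
  x=-1.312: |R|=0.07659 <1
  x=-3.595: |R|=1.24805 >1
  x=-3.259: |R|=1.11189 >1
  x=-3.065: |R|=1.02868 >1
Stable set (-3.0000, 0).

(-3.0000, 0).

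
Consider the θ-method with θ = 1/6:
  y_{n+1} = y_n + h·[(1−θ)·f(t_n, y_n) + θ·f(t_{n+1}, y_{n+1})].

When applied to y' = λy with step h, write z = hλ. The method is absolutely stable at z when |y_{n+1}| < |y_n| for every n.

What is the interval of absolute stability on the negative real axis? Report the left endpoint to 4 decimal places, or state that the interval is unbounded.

Set f=λy, z=hλ:
  y_{n+1} = y_n + z·[5/6·y_n + 1/6·y_{n+1}] ⇒ (1 − 1/6z)y_{n+1} = (1 + 5/6z)y_n
  so R(z) = (1 + 5/6z)/(1 − 1/6z).

Need |R(x)|<1, x<0.
x=-0.58: |R|=0.4711
R=−1: 1+5/6x = −1+1/6x ⇒ -2/3x=2 ⇒ x=2/(-2/3)=-3.0000
Confirm numerically:
  x=-2.078: |R|=0.54345 <1
  x=-1.976: |R|=0.48646 <1
  x=-1.695: |R|=0.32164 <1
  x=-3.113: |R|=1.04960 >1
  x=-3.032: |R|=1.01417 >1
  x=-3.025: |R|=1.01108 >1
So |R|<1 on (-3.0000, 0).

z∈(-3.0000,0).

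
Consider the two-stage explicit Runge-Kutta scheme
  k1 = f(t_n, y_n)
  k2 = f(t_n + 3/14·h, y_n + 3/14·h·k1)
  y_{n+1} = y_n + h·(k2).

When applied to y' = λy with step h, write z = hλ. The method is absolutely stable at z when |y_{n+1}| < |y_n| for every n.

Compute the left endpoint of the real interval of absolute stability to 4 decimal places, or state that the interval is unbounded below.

On y'=λy, z=hλ:
  k1=λy_n ⇒ h·k1=z·y_n;  k2=λ(1+3/14z)y_n ⇒ h·k2=z(1+3/14z)y_n
  y_{n+1}/y_n = 1 + z(1+3/14z) = 1 + z + 3/14z²
  ⇒ R(z) = 1 + z + 3/14z².

Find x<0 with |R(x)|<1.
x=-0.54: |R|=0.5225
R=1: x+3/14x²=0 ⇒ x=−14/3=-4.6667; min R=1−1/(4·3/14)=-0.1667>−1
Confirm numerically:
  x=-3.973: |R|=0.40944 <1
  x=-3.259: |R|=0.01695 <1
  x=-2.043: |R|=0.14860 <1
  x=-5.146: |R|=1.52857 >1
  x=-5.045: |R|=1.40901 >1
Stable set (-4.6667, 0).

z* = -4.6667.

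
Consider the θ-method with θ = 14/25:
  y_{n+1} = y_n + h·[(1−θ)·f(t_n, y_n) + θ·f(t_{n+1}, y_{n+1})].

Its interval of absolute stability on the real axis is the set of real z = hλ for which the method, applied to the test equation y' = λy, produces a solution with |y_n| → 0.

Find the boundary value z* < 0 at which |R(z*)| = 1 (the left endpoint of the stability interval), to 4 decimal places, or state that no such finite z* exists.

unbounded; (−∞, 0).

With y'=λy (z=hλ):
  y_{n+1} = y_n + z·[11/25·y_n + 14/25·y_{n+1}] ⇒ (1 − 14/25z)y_{n+1} = (1 + 11/25z)y_n
  ⇒ R(z) = (1 + 11/25z)/(1 − 14/25z).

Boundary: |R(x)|=1, x<0.
x=-1.69: |R|=0.1317
x=-2: |R|=0.0566
x=-10: |R|=0.5152
x=-100: |R|=0.7544
θ=14/25≥1/2 ⇒ |1+11/25x|<|1−14/25x| ∀x<0 ⇒ interval (−∞,0).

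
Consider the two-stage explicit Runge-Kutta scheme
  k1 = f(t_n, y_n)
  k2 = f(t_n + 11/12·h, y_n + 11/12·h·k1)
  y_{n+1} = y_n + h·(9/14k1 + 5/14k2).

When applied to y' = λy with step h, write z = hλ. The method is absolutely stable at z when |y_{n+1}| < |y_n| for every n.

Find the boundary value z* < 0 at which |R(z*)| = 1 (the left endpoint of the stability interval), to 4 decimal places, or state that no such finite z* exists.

On y'=λy, z=hλ:
  k1=λy_n ⇒ h·k1=z·y_n;  k2=λ(1+11/12z)y_n ⇒ h·k2=z(1+11/12z)y_n
  y_{n+1}/y_n = 1 + 9/14z + 5/14z(1+11/12z) = 1 + z + 55/168z²
  so R(z) = 1 + z + 55/168z².

Solve |R(x)|<1 on ℝ⁻.
x=-1.11: |R|=0.2934
R=1: x+55/168x²=0 ⇒ x=−168/55=-3.0545; min R=1−1/(4·55/168)=0.2364>−1
Confirm numerically:
  x=-2.457: |R|=0.51935 <1
  x=-2.135: |R|=0.35728 <1
  x=-2.009: |R|=0.31234 <1
  x=-1.694: |R|=0.24546 <1
  x=-3.611: |R|=1.65783 >1
  x=-3.368: |R|=1.34562 >1
  x=-3.157: |R|=1.10589 >1
Stable set (-3.0545, 0).

left endpoint -3.0545.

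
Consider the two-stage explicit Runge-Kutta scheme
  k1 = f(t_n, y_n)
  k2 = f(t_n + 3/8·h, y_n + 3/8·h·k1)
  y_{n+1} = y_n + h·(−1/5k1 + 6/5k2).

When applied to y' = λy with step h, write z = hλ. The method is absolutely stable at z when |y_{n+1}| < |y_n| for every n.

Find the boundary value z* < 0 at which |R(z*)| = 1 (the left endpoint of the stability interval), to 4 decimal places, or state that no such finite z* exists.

z* = -2.2222.

Test eqn y'=λy, z=hλ:
  k1=λy_n ⇒ h·k1=z·y_n;  k2=λ(1+3/8z)y_n ⇒ h·k2=z(1+3/8z)y_n
  y_{n+1}/y_n = 1 − 1/5z + 6/5z(1+3/8z) = 1 + z + 9/20z²
  Hence R(z) = 1 + z + 9/20z².

Find x<0 with |R(x)|<1.
x=-0.68: |R|=0.5281
R=1: x+9/20x²=0 ⇒ x=−20/9=-2.2222; min R=1−1/(4·9/20)=0.4444>−1
Confirm numerically:
  x=-2.121: |R|=0.90339 <1
  x=-1.864: |R|=0.69952 <1
  x=-1.669: |R|=0.58450 <1
  x=-1.140: |R|=0.44482 <1
  x=-2.384: |R|=1.17356 >1
  x=-2.283: |R|=1.06244 >1
  x=-2.263: |R|=1.04153 >1
Stable set (-2.2222, 0).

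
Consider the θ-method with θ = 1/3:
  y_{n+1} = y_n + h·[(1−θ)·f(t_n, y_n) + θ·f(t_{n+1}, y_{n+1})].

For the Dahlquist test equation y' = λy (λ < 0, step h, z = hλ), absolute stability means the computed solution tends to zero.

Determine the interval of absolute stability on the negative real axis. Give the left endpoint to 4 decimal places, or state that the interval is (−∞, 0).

Test eqn y'=λy, z=hλ:
  y_{n+1} = y_n + z·[2/3·y_n + 1/3·y_{n+1}] ⇒ (1 − 1/3z)y_{n+1} = (1 + 2/3z)y_n
  Hence R(z) = (1 + 2/3z)/(1 − 1/3z).

Solve |R(x)|<1 on ℝ⁻.
x=-1.64: |R|=0.0603
R=−1: 1+2/3x = −1+1/3x ⇒ -1/3x=2 ⇒ x=2/(-1/3)=-6.0000
Confirm numerically:
  x=-5.352: |R|=0.92241 <1
  x=-5.204: |R|=0.90297 <1
  x=-4.986: |R|=0.87303 <1
  x=-4.271: |R|=0.76221 <1
  x=-6.421: |R|=1.04469 >1
  x=-6.198: |R|=1.02153 >1
Interval (-6.0000, 0).

z∈(-6.0000,0).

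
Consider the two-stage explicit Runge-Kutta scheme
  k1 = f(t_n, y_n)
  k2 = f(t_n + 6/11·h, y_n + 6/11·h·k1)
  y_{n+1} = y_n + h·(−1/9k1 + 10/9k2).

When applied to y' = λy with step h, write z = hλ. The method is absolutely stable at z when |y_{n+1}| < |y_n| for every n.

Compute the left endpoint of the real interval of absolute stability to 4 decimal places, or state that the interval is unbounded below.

Test eqn y'=λy, z=hλ:
  k1=λy_n ⇒ h·k1=z·y_n;  k2=λ(1+6/11z)y_n ⇒ h·k2=z(1+6/11z)y_n
  y_{n+1}/y_n = 1 − 1/9z + 10/9z(1+6/11z) = 1 + z + 20/33z²
  Hence R(z) = 1 + z + 20/33z².

Boundary: |R(x)|=1, x<0.
x=-1.8: |R|=1.1636
R=1: x+20/33x²=0 ⇒ x=−33/20=-1.6500; min R=1−1/(4·20/33)=0.5875>−1
Confirm numerically:
  x=-1.449: |R|=0.82349 <1
  x=-1.053: |R|=0.61901 <1
  x=-0.725: |R|=0.59356 <1
  x=-0.702: |R|=0.59667 <1
  x=-1.795: |R|=1.15774 >1
  x=-1.724: |R|=1.07732 >1
Stable set (-1.6500, 0).

left endpoint -1.6500.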